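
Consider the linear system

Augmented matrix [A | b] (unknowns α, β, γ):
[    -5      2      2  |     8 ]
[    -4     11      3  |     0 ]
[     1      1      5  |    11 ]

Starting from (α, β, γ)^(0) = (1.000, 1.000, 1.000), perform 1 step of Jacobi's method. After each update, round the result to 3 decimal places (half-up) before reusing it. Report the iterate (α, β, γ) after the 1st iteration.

Iteration 1:
  α = (8 - (2)·1.000 - (2)·1.000) / (-5) = -0.800
  β = (0 - (-4)·1.000 - (3)·1.000) / (11) = 0.091
  γ = (11 - (1)·1.000 - (1)·1.000) / (5) = 1.800

(-0.800, 0.091, 1.800)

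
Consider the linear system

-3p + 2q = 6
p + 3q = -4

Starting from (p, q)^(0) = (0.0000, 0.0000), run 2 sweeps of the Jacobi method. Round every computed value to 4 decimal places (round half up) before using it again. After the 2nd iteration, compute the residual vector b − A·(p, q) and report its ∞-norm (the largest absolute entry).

Iteration 1:
  p = (6 - (2)·0.0000) / (-3) = -2.0000
  q = (-4 - (1)·0.0000) / (3) = -1.3333
Iteration 2:
  p = (6 - (2)·-1.3333) / (-3) = -2.8889
  q = (-4 - (1)·-2.0000) / (3) = -0.6667
Residual b − A·x = (-1.3333, 0.8890); ∞-norm = 1.3333

1.3333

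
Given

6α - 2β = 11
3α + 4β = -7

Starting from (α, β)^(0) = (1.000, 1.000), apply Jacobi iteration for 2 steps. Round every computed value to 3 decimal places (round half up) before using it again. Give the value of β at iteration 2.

-3.375

Iteration 1:
  α = (11 - (-2)·1.000) / (6) = 2.167
  β = (-7 - (3)·1.000) / (4) = -2.500
Iteration 2:
  α = (11 - (-2)·-2.500) / (6) = 1.000
  β = (-7 - (3)·2.167) / (4) = -3.375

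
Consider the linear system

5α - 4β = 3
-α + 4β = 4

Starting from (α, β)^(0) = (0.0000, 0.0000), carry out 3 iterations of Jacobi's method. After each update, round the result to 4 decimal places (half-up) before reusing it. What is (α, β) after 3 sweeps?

(1.5200, 1.3500)

Iteration 1:
  α = (3 - (-4)·0.0000) / (5) = 0.6000
  β = (4 - (-1)·0.0000) / (4) = 1.0000
Iteration 2:
  α = (3 - (-4)·1.0000) / (5) = 1.4000
  β = (4 - (-1)·0.6000) / (4) = 1.1500
Iteration 3:
  α = (3 - (-4)·1.1500) / (5) = 1.5200
  β = (4 - (-1)·1.4000) / (4) = 1.3500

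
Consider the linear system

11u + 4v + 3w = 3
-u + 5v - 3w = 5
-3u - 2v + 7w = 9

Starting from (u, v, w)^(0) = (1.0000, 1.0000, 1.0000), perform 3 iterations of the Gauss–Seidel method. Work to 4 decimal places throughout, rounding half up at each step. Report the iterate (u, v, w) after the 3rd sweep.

(-0.7888, 1.7394, 1.4446)

Iteration 1:
  u = (3 - (4)·1.0000 - (3)·1.0000) / (11) = -0.3636
  v = (5 - (-1)·-0.3636 - (-3)·1.0000) / (5) = 1.5273
  w = (9 - (-3)·-0.3636 - (-2)·1.5273) / (7) = 1.5663
Iteration 2:
  u = (3 - (4)·1.5273 - (3)·1.5663) / (11) = -0.7098
  v = (5 - (-1)·-0.7098 - (-3)·1.5663) / (5) = 1.7978
  w = (9 - (-3)·-0.7098 - (-2)·1.7978) / (7) = 1.4952
Iteration 3:
  u = (3 - (4)·1.7978 - (3)·1.4952) / (11) = -0.7888
  v = (5 - (-1)·-0.7888 - (-3)·1.4952) / (5) = 1.7394
  w = (9 - (-3)·-0.7888 - (-2)·1.7394) / (7) = 1.4446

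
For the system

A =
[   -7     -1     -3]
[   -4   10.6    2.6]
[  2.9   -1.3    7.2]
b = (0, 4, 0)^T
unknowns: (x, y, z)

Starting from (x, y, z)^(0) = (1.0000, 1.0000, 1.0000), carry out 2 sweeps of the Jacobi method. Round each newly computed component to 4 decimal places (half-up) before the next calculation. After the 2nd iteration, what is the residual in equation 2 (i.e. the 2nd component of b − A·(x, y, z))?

0.9608

Iteration 1:
  x = (0 - (-1)·1.0000 - (-3)·1.0000) / (-7) = -0.5714
  y = (4 - (-4)·1.0000 - (2.6)·1.0000) / (10.6) = 0.5094
  z = (0 - (2.9)·1.0000 - (-1.3)·1.0000) / (7.2) = -0.2222
Iteration 2:
  x = (0 - (-1)·0.5094 - (-3)·-0.2222) / (-7) = 0.0225
  y = (4 - (-4)·-0.5714 - (2.6)·-0.2222) / (10.6) = 0.2162
  z = (0 - (2.9)·-0.5714 - (-1.3)·0.5094) / (7.2) = 0.3221
Residual b − A·x = (1.3400, 0.9608, -2.1033)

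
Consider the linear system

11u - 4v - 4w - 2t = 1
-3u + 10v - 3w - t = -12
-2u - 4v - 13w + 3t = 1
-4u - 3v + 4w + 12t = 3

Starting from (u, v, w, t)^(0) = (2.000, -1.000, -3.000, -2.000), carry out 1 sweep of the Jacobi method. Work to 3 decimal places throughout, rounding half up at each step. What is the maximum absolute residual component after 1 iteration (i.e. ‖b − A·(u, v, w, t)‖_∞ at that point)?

26.860

Iteration 1:
  u = (1 - (-4)·-1.000 - (-4)·-3.000 - (-2)·-2.000) / (11) = -1.727
  v = (-12 - (-3)·2.000 - (-3)·-3.000 - (-1)·-2.000) / (10) = -1.700
  w = (1 - (-2)·2.000 - (-4)·-1.000 - (3)·-2.000) / (-13) = -0.538
  t = (3 - (-4)·2.000 - (-3)·-1.000 - (4)·-3.000) / (12) = 1.667
Residual b − A·x = (14.379, -0.128, -21.249, -26.860); ∞-norm = 26.860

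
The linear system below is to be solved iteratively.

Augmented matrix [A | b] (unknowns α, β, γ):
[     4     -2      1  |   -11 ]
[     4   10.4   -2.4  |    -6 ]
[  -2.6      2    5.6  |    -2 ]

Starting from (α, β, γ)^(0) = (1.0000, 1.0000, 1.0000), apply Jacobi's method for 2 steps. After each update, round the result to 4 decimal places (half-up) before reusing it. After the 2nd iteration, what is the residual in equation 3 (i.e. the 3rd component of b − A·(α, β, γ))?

Iteration 1:
  α = (-11 - (-2)·1.0000 - (1)·1.0000) / (4) = -2.5000
  β = (-6 - (4)·1.0000 - (-2.4)·1.0000) / (10.4) = -0.7308
  γ = (-2 - (-2.6)·1.0000 - (2)·1.0000) / (5.6) = -0.2500
Iteration 2:
  α = (-11 - (-2)·-0.7308 - (1)·-0.2500) / (4) = -3.0529
  β = (-6 - (4)·-2.5000 - (-2.4)·-0.2500) / (10.4) = 0.3269
  γ = (-2 - (-2.6)·-2.5000 - (2)·-0.7308) / (5.6) = -1.2569
Residual b − A·x = (3.1223, -0.2047, -3.5527)

-3.5527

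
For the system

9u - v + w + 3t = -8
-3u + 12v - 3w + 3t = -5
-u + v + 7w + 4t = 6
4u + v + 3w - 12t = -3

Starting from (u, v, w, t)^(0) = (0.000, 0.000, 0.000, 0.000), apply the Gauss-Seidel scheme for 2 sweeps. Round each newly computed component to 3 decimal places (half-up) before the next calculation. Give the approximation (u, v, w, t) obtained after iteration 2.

(-1.086, -0.509, 0.714, 0.024)

Iteration 1:
  u = (-8 - (-1)·0.000 - (1)·0.000 - (3)·0.000) / (9) = -0.889
  v = (-5 - (-3)·-0.889 - (-3)·0.000 - (3)·0.000) / (12) = -0.639
  w = (6 - (-1)·-0.889 - (1)·-0.639 - (4)·0.000) / (7) = 0.821
  t = (-3 - (4)·-0.889 - (1)·-0.639 - (3)·0.821) / (-12) = 0.106
Iteration 2:
  u = (-8 - (-1)·-0.639 - (1)·0.821 - (3)·0.106) / (9) = -1.086
  v = (-5 - (-3)·-1.086 - (-3)·0.821 - (3)·0.106) / (12) = -0.509
  w = (6 - (-1)·-1.086 - (1)·-0.509 - (4)·0.106) / (7) = 0.714
  t = (-3 - (4)·-1.086 - (1)·-0.509 - (3)·0.714) / (-12) = 0.024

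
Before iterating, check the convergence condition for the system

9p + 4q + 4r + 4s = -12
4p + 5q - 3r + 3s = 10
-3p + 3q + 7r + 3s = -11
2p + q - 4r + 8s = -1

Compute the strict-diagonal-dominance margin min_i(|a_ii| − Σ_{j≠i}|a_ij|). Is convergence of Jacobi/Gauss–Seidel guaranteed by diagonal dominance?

-5

row 1: |9| − (4+4+4) = -3
row 2: |5| − (4+3+3) = -5
row 3: |7| − (3+3+3) = -2
row 4: |8| − (2+1+4) = 1
minimum over rows = -5 → not strictly diagonally dominant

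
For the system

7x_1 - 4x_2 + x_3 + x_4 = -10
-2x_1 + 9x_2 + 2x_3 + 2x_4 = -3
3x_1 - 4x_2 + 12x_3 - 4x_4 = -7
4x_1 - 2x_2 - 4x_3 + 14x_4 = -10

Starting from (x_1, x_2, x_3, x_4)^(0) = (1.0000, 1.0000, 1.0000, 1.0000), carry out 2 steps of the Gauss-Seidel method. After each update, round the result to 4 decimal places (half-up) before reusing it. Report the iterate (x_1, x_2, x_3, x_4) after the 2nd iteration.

Iteration 1:
  x_1 = (-10 - (-4)·1.0000 - (1)·1.0000 - (1)·1.0000) / (7) = -1.1429
  x_2 = (-3 - (-2)·-1.1429 - (2)·1.0000 - (2)·1.0000) / (9) = -1.0318
  x_3 = (-7 - (3)·-1.1429 - (-4)·-1.0318 - (-4)·1.0000) / (12) = -0.3082
  x_4 = (-10 - (4)·-1.1429 - (-2)·-1.0318 - (-4)·-0.3082) / (14) = -0.6232
Iteration 2:
  x_1 = (-10 - (-4)·-1.0318 - (1)·-0.3082 - (1)·-0.6232) / (7) = -1.8851
  x_2 = (-3 - (-2)·-1.8851 - (2)·-0.3082 - (2)·-0.6232) / (9) = -0.5453
  x_3 = (-7 - (3)·-1.8851 - (-4)·-0.5453 - (-4)·-0.6232) / (12) = -0.5016
  x_4 = (-10 - (4)·-1.8851 - (-2)·-0.5453 - (-4)·-0.5016) / (14) = -0.3969

(-1.8851, -0.5453, -0.5016, -0.3969)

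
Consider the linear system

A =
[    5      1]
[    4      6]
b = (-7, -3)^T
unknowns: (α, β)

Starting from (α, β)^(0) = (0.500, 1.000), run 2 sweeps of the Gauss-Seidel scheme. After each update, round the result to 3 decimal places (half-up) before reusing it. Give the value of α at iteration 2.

-1.513

Iteration 1:
  α = (-7 - (1)·1.000) / (5) = -1.600
  β = (-3 - (4)·-1.600) / (6) = 0.567
Iteration 2:
  α = (-7 - (1)·0.567) / (5) = -1.513
  β = (-3 - (4)·-1.513) / (6) = 0.509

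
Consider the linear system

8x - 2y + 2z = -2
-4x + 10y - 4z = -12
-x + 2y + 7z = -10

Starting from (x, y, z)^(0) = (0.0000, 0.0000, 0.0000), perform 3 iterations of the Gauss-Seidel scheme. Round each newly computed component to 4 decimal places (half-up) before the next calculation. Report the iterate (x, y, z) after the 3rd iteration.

(-0.4471, -1.7666, -0.9877)

Iteration 1:
  x = (-2 - (-2)·0.0000 - (2)·0.0000) / (8) = -0.2500
  y = (-12 - (-4)·-0.2500 - (-4)·0.0000) / (10) = -1.3000
  z = (-10 - (-1)·-0.2500 - (2)·-1.3000) / (7) = -1.0929
Iteration 2:
  x = (-2 - (-2)·-1.3000 - (2)·-1.0929) / (8) = -0.3018
  y = (-12 - (-4)·-0.3018 - (-4)·-1.0929) / (10) = -1.7579
  z = (-10 - (-1)·-0.3018 - (2)·-1.7579) / (7) = -0.9694
Iteration 3:
  x = (-2 - (-2)·-1.7579 - (2)·-0.9694) / (8) = -0.4471
  y = (-12 - (-4)·-0.4471 - (-4)·-0.9694) / (10) = -1.7666
  z = (-10 - (-1)·-0.4471 - (2)·-1.7666) / (7) = -0.9877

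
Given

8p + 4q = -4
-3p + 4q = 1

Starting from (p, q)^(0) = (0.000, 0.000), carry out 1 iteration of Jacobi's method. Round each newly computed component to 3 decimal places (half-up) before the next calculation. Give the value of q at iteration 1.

Iteration 1:
  p = (-4 - (4)·0.000) / (8) = -0.500
  q = (1 - (-3)·0.000) / (4) = 0.250

0.250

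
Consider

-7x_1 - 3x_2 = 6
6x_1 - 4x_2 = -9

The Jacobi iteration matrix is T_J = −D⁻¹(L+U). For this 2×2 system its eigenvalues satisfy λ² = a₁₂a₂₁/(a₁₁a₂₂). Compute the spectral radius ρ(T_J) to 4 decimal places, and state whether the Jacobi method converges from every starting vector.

a₁₂a₂₁/(a₁₁a₂₂) = (-3)·(6) / ((-7)·(-4)) = -0.642857
ρ = √|-0.642857| = √0.642857 = 0.8018
ρ < 1, so Jacobi converges

0.8018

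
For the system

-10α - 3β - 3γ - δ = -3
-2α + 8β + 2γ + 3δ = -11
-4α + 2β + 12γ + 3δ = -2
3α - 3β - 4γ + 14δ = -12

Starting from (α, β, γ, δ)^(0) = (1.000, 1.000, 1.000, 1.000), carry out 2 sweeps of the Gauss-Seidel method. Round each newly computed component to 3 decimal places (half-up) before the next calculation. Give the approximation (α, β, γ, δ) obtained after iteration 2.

(1.118, -0.566, 0.620, -1.041)

Iteration 1:
  α = (-3 - (-3)·1.000 - (-3)·1.000 - (-1)·1.000) / (-10) = -0.400
  β = (-11 - (-2)·-0.400 - (2)·1.000 - (3)·1.000) / (8) = -2.100
  γ = (-2 - (-4)·-0.400 - (2)·-2.100 - (3)·1.000) / (12) = -0.200
  δ = (-12 - (3)·-0.400 - (-3)·-2.100 - (-4)·-0.200) / (14) = -1.279
Iteration 2:
  α = (-3 - (-3)·-2.100 - (-3)·-0.200 - (-1)·-1.279) / (-10) = 1.118
  β = (-11 - (-2)·1.118 - (2)·-0.200 - (3)·-1.279) / (8) = -0.566
  γ = (-2 - (-4)·1.118 - (2)·-0.566 - (3)·-1.279) / (12) = 0.620
  δ = (-12 - (3)·1.118 - (-3)·-0.566 - (-4)·0.620) / (14) = -1.041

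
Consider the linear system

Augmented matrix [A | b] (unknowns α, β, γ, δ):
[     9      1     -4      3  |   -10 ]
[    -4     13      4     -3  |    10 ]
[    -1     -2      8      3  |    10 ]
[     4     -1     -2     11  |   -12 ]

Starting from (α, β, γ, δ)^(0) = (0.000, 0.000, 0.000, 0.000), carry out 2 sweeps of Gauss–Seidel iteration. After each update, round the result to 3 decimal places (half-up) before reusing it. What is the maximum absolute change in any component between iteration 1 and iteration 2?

0.636

Iteration 1:
  α = (-10 - (1)·0.000 - (-4)·0.000 - (3)·0.000) / (9) = -1.111
  β = (10 - (-4)·-1.111 - (4)·0.000 - (-3)·0.000) / (13) = 0.427
  γ = (10 - (-1)·-1.111 - (-2)·0.427 - (3)·0.000) / (8) = 1.218
  δ = (-12 - (4)·-1.111 - (-1)·0.427 - (-2)·1.218) / (11) = -0.427
Iteration 2:
  α = (-10 - (1)·0.427 - (-4)·1.218 - (3)·-0.427) / (9) = -0.475
  β = (10 - (-4)·-0.475 - (4)·1.218 - (-3)·-0.427) / (13) = 0.150
  γ = (10 - (-1)·-0.475 - (-2)·0.150 - (3)·-0.427) / (8) = 1.388
  δ = (-12 - (4)·-0.475 - (-1)·0.150 - (-2)·1.388) / (11) = -0.652
Change: (0.636, -0.277, 0.170, -0.225) → max |·| = 0.636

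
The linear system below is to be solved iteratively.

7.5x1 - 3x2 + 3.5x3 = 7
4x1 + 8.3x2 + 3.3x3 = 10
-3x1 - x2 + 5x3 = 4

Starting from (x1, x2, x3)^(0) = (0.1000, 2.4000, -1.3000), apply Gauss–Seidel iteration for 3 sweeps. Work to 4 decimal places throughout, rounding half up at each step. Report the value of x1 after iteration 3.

Iteration 1:
  x1 = (7 - (-3)·2.4000 - (3.5)·-1.3000) / (7.5) = 2.5000
  x2 = (10 - (4)·2.5000 - (3.3)·-1.3000) / (8.3) = 0.5169
  x3 = (4 - (-3)·2.5000 - (-1)·0.5169) / (5) = 2.4034
Iteration 2:
  x1 = (7 - (-3)·0.5169 - (3.5)·2.4034) / (7.5) = 0.0185
  x2 = (10 - (4)·0.0185 - (3.3)·2.4034) / (8.3) = 0.2403
  x3 = (4 - (-3)·0.0185 - (-1)·0.2403) / (5) = 0.8592
Iteration 3:
  x1 = (7 - (-3)·0.2403 - (3.5)·0.8592) / (7.5) = 0.6285
  x2 = (10 - (4)·0.6285 - (3.3)·0.8592) / (8.3) = 0.5603
  x3 = (4 - (-3)·0.6285 - (-1)·0.5603) / (5) = 1.2892

0.6285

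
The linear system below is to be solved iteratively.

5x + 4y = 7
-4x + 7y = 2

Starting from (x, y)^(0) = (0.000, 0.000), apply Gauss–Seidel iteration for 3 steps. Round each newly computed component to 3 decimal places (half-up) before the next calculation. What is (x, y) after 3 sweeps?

(0.929, 0.817)

Iteration 1:
  x = (7 - (4)·0.000) / (5) = 1.400
  y = (2 - (-4)·1.400) / (7) = 1.086
Iteration 2:
  x = (7 - (4)·1.086) / (5) = 0.531
  y = (2 - (-4)·0.531) / (7) = 0.589
Iteration 3:
  x = (7 - (4)·0.589) / (5) = 0.929
  y = (2 - (-4)·0.929) / (7) = 0.817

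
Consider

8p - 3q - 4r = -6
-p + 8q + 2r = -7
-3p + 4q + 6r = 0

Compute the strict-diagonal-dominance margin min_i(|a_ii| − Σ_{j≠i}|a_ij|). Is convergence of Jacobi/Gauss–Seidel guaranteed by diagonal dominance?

-1

row 1: |8| − (3+4) = 1
row 2: |8| − (1+2) = 5
row 3: |6| − (3+4) = -1
minimum over rows = -1 → not strictly diagonally dominant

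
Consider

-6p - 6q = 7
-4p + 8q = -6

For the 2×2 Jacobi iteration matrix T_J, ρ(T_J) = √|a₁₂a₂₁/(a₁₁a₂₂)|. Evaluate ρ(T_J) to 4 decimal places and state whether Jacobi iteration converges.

a₁₂a₂₁/(a₁₁a₂₂) = (-6)·(-4) / ((-6)·(8)) = -0.500000
ρ = √|-0.500000| = √0.500000 = 0.7071
ρ < 1, so Jacobi converges

0.7071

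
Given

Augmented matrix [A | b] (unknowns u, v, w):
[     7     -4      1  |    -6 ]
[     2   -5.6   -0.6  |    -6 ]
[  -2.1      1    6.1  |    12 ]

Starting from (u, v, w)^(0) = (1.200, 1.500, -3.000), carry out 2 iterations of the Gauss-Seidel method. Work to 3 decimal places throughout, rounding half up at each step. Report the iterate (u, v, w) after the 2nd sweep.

Iteration 1:
  u = (-6 - (-4)·1.500 - (1)·-3.000) / (7) = 0.429
  v = (-6 - (2)·0.429 - (-0.6)·-3.000) / (-5.6) = 1.546
  w = (12 - (-2.1)·0.429 - (1)·1.546) / (6.1) = 1.861
Iteration 2:
  u = (-6 - (-4)·1.546 - (1)·1.861) / (7) = -0.240
  v = (-6 - (2)·-0.240 - (-0.6)·1.861) / (-5.6) = 0.786
  w = (12 - (-2.1)·-0.240 - (1)·0.786) / (6.1) = 1.756

(-0.240, 0.786, 1.756)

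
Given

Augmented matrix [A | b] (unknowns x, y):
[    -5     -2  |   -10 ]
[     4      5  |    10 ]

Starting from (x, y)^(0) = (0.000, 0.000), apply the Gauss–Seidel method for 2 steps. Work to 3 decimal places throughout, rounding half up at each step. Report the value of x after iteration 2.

Iteration 1:
  x = (-10 - (-2)·0.000) / (-5) = 2.000
  y = (10 - (4)·2.000) / (5) = 0.400
Iteration 2:
  x = (-10 - (-2)·0.400) / (-5) = 1.840
  y = (10 - (4)·1.840) / (5) = 0.528

1.840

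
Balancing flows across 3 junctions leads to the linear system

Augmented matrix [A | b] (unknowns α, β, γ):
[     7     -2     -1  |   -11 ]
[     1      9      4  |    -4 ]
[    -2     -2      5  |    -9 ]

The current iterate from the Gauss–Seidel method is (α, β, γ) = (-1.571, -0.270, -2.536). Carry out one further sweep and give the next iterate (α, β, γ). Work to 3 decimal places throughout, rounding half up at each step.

One sweep:
  α = (-11 - (-2)·-0.270 - (-1)·-2.536) / (7) = -2.011
  β = (-4 - (1)·-2.011 - (4)·-2.536) / (9) = 0.906
  γ = (-9 - (-2)·-2.011 - (-2)·0.906) / (5) = -2.242

(-2.011, 0.906, -2.242)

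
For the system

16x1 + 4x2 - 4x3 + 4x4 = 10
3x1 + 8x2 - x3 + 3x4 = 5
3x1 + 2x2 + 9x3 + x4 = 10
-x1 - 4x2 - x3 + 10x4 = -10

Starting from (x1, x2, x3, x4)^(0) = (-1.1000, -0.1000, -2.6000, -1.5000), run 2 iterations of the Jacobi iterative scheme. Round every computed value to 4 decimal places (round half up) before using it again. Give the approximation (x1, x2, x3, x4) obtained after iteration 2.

Iteration 1:
  x1 = (10 - (4)·-0.1000 - (-4)·-2.6000 - (4)·-1.5000) / (16) = 0.3750
  x2 = (5 - (3)·-1.1000 - (-1)·-2.6000 - (3)·-1.5000) / (8) = 1.2750
  x3 = (10 - (3)·-1.1000 - (2)·-0.1000 - (1)·-1.5000) / (9) = 1.6667
  x4 = (-10 - (-1)·-1.1000 - (-4)·-0.1000 - (-1)·-2.6000) / (10) = -1.4100
Iteration 2:
  x1 = (10 - (4)·1.2750 - (-4)·1.6667 - (4)·-1.4100) / (16) = 1.0754
  x2 = (5 - (3)·0.3750 - (-1)·1.6667 - (3)·-1.4100) / (8) = 1.2215
  x3 = (10 - (3)·0.3750 - (2)·1.2750 - (1)·-1.4100) / (9) = 0.8594
  x4 = (-10 - (-1)·0.3750 - (-4)·1.2750 - (-1)·1.6667) / (10) = -0.2858

(1.0754, 1.2215, 0.8594, -0.2858)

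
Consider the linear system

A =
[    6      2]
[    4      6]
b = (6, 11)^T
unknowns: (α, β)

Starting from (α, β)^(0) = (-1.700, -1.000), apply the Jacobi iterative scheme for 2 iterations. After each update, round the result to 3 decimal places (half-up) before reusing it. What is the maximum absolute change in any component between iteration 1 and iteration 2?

2.022

Iteration 1:
  α = (6 - (2)·-1.000) / (6) = 1.333
  β = (11 - (4)·-1.700) / (6) = 2.967
Iteration 2:
  α = (6 - (2)·2.967) / (6) = 0.011
  β = (11 - (4)·1.333) / (6) = 0.945
Change: (-1.322, -2.022) → max |·| = 2.022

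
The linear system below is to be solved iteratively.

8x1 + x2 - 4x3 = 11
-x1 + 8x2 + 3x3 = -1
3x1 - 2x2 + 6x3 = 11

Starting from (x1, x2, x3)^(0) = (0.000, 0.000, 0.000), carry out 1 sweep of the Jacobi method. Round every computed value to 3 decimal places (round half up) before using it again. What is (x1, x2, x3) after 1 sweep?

(1.375, -0.125, 1.833)

Iteration 1:
  x1 = (11 - (1)·0.000 - (-4)·0.000) / (8) = 1.375
  x2 = (-1 - (-1)·0.000 - (3)·0.000) / (8) = -0.125
  x3 = (11 - (3)·0.000 - (-2)·0.000) / (6) = 1.833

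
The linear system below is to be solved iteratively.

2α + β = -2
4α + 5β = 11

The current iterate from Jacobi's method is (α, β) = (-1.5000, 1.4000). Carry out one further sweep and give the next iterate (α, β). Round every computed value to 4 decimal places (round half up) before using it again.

One sweep:
  α = (-2 - (1)·1.4000) / (2) = -1.7000
  β = (11 - (4)·-1.5000) / (5) = 3.4000

(-1.7000, 3.4000)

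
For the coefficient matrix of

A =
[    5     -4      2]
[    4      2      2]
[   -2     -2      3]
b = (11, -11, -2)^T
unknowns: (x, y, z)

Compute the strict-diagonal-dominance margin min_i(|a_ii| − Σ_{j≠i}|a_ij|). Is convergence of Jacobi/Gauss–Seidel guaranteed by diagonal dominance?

row 1: |5| − (4+2) = -1
row 2: |2| − (4+2) = -4
row 3: |3| − (2+2) = -1
minimum over rows = -4 → not strictly diagonally dominant

-4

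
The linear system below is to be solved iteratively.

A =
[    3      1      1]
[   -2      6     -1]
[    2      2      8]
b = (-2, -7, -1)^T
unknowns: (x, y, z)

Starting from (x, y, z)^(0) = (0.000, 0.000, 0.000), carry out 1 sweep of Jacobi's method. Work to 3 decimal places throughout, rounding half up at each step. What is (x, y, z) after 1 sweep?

Iteration 1:
  x = (-2 - (1)·0.000 - (1)·0.000) / (3) = -0.667
  y = (-7 - (-2)·0.000 - (-1)·0.000) / (6) = -1.167
  z = (-1 - (2)·0.000 - (2)·0.000) / (8) = -0.125

(-0.667, -1.167, -0.125)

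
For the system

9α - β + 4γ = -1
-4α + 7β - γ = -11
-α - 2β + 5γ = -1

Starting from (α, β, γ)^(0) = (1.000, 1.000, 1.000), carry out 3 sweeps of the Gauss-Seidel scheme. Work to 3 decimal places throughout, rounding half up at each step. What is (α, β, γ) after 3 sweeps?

(0.075, -1.647, -0.844)

Iteration 1:
  α = (-1 - (-1)·1.000 - (4)·1.000) / (9) = -0.444
  β = (-11 - (-4)·-0.444 - (-1)·1.000) / (7) = -1.682
  γ = (-1 - (-1)·-0.444 - (-2)·-1.682) / (5) = -0.962
Iteration 2:
  α = (-1 - (-1)·-1.682 - (4)·-0.962) / (9) = 0.130
  β = (-11 - (-4)·0.130 - (-1)·-0.962) / (7) = -1.635
  γ = (-1 - (-1)·0.130 - (-2)·-1.635) / (5) = -0.828
Iteration 3:
  α = (-1 - (-1)·-1.635 - (4)·-0.828) / (9) = 0.075
  β = (-11 - (-4)·0.075 - (-1)·-0.828) / (7) = -1.647
  γ = (-1 - (-1)·0.075 - (-2)·-1.647) / (5) = -0.844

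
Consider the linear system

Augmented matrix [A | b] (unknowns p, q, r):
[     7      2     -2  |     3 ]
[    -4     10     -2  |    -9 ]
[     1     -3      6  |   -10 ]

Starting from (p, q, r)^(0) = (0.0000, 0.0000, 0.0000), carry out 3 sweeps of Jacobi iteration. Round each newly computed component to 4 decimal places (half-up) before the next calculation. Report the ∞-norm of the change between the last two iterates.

Iteration 1:
  p = (3 - (2)·0.0000 - (-2)·0.0000) / (7) = 0.4286
  q = (-9 - (-4)·0.0000 - (-2)·0.0000) / (10) = -0.9000
  r = (-10 - (1)·0.0000 - (-3)·0.0000) / (6) = -1.6667
Iteration 2:
  p = (3 - (2)·-0.9000 - (-2)·-1.6667) / (7) = 0.2095
  q = (-9 - (-4)·0.4286 - (-2)·-1.6667) / (10) = -1.0619
  r = (-10 - (1)·0.4286 - (-3)·-0.9000) / (6) = -2.1881
Iteration 3:
  p = (3 - (2)·-1.0619 - (-2)·-2.1881) / (7) = 0.1068
  q = (-9 - (-4)·0.2095 - (-2)·-2.1881) / (10) = -1.2538
  r = (-10 - (1)·0.2095 - (-3)·-1.0619) / (6) = -2.2325
Change: (-0.1027, -0.1919, -0.0444) → max |·| = 0.1919

0.1919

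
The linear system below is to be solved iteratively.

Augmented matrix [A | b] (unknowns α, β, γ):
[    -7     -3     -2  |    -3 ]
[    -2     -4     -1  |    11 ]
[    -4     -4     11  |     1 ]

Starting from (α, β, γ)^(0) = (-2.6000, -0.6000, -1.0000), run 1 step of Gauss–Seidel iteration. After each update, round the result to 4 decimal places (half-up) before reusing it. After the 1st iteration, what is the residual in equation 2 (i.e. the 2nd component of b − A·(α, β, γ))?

Iteration 1:
  α = (-3 - (-3)·-0.6000 - (-2)·-1.0000) / (-7) = 0.9714
  β = (11 - (-2)·0.9714 - (-1)·-1.0000) / (-4) = -2.9857
  γ = (1 - (-4)·0.9714 - (-4)·-2.9857) / (11) = -0.6416
Residual b − A·x = (-6.4405, 0.3584, 0.0004)

0.3584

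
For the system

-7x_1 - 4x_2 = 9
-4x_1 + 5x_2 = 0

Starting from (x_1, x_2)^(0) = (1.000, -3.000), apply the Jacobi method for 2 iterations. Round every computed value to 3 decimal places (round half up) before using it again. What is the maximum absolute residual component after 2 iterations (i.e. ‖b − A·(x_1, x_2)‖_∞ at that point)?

8.687

Iteration 1:
  x_1 = (9 - (-4)·-3.000) / (-7) = 0.429
  x_2 = (0 - (-4)·1.000) / (5) = 0.800
Iteration 2:
  x_1 = (9 - (-4)·0.800) / (-7) = -1.743
  x_2 = (0 - (-4)·0.429) / (5) = 0.343
Residual b − A·x = (-1.829, -8.687); ∞-norm = 8.687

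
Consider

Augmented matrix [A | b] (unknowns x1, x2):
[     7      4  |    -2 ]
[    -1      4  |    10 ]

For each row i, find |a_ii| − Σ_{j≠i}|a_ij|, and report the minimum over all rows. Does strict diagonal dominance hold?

row 1: |7| − (4) = 3
row 2: |4| − (1) = 3
minimum over rows = 3 → strictly diagonally dominant (convergence guaranteed)

3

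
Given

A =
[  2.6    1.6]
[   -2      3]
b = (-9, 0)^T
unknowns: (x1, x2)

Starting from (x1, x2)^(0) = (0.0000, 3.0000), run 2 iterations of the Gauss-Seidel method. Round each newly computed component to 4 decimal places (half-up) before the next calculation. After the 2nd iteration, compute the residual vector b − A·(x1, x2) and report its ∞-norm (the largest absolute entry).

Iteration 1:
  x1 = (-9 - (1.6)·3.0000) / (2.6) = -5.3077
  x2 = (0 - (-2)·-5.3077) / (3) = -3.5385
Iteration 2:
  x1 = (-9 - (1.6)·-3.5385) / (2.6) = -1.2840
  x2 = (0 - (-2)·-1.2840) / (3) = -0.8560
Residual b − A·x = (-4.2920, 0.0000); ∞-norm = 4.2920

4.2920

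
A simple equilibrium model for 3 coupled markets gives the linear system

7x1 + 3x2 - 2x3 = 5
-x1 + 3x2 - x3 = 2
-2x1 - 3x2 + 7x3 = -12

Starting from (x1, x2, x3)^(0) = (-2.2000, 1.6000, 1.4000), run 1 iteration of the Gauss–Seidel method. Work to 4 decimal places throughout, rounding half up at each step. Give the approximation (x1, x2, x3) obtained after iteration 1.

Iteration 1:
  x1 = (5 - (3)·1.6000 - (-2)·1.4000) / (7) = 0.4286
  x2 = (2 - (-1)·0.4286 - (-1)·1.4000) / (3) = 1.2762
  x3 = (-12 - (-2)·0.4286 - (-3)·1.2762) / (7) = -1.0449

(0.4286, 1.2762, -1.0449)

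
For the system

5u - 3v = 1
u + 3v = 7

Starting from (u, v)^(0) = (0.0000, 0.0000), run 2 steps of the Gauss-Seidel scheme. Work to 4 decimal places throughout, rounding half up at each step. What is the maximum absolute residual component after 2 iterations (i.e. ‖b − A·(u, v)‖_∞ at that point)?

1.3601

Iteration 1:
  u = (1 - (-3)·0.0000) / (5) = 0.2000
  v = (7 - (1)·0.2000) / (3) = 2.2667
Iteration 2:
  u = (1 - (-3)·2.2667) / (5) = 1.5600
  v = (7 - (1)·1.5600) / (3) = 1.8133
Residual b − A·x = (-1.3601, 0.0001); ∞-norm = 1.3601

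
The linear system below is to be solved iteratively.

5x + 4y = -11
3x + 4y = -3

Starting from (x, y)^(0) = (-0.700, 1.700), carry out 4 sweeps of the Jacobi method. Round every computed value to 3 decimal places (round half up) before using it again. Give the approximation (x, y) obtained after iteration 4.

Iteration 1:
  x = (-11 - (4)·1.700) / (5) = -3.560
  y = (-3 - (3)·-0.700) / (4) = -0.225
Iteration 2:
  x = (-11 - (4)·-0.225) / (5) = -2.020
  y = (-3 - (3)·-3.560) / (4) = 1.920
Iteration 3:
  x = (-11 - (4)·1.920) / (5) = -3.736
  y = (-3 - (3)·-2.020) / (4) = 0.765
Iteration 4:
  x = (-11 - (4)·0.765) / (5) = -2.812
  y = (-3 - (3)·-3.736) / (4) = 2.052

(-2.812, 2.052)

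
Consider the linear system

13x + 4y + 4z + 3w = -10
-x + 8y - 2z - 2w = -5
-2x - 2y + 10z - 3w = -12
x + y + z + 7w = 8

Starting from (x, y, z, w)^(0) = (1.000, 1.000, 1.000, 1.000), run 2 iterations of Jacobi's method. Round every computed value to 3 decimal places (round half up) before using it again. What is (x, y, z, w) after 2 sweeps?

(-0.780, -0.773, -1.309, 1.445)

Iteration 1:
  x = (-10 - (4)·1.000 - (4)·1.000 - (3)·1.000) / (13) = -1.615
  y = (-5 - (-1)·1.000 - (-2)·1.000 - (-2)·1.000) / (8) = 0.000
  z = (-12 - (-2)·1.000 - (-2)·1.000 - (-3)·1.000) / (10) = -0.500
  w = (8 - (1)·1.000 - (1)·1.000 - (1)·1.000) / (7) = 0.714
Iteration 2:
  x = (-10 - (4)·0.000 - (4)·-0.500 - (3)·0.714) / (13) = -0.780
  y = (-5 - (-1)·-1.615 - (-2)·-0.500 - (-2)·0.714) / (8) = -0.773
  z = (-12 - (-2)·-1.615 - (-2)·0.000 - (-3)·0.714) / (10) = -1.309
  w = (8 - (1)·-1.615 - (1)·0.000 - (1)·-0.500) / (7) = 1.445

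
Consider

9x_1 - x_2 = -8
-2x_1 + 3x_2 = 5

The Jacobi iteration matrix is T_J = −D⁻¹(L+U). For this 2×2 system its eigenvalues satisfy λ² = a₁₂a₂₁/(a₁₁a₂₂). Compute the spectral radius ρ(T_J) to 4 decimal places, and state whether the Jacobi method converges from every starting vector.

a₁₂a₂₁/(a₁₁a₂₂) = (-1)·(-2) / ((9)·(3)) = 0.074074
ρ = √|0.074074| = √0.074074 = 0.2722
ρ < 1, so Jacobi converges

0.2722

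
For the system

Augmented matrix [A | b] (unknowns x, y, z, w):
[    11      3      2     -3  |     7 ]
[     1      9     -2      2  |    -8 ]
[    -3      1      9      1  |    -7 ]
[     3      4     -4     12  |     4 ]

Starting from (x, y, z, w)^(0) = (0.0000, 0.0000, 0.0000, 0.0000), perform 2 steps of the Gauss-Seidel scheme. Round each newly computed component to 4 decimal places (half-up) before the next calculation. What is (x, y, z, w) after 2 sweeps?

(1.0746, -1.1861, -0.3257, 0.3515)

Iteration 1:
  x = (7 - (3)·0.0000 - (2)·0.0000 - (-3)·0.0000) / (11) = 0.6364
  y = (-8 - (1)·0.6364 - (-2)·0.0000 - (2)·0.0000) / (9) = -0.9596
  z = (-7 - (-3)·0.6364 - (1)·-0.9596 - (1)·0.0000) / (9) = -0.4590
  w = (4 - (3)·0.6364 - (4)·-0.9596 - (-4)·-0.4590) / (12) = 0.3411
Iteration 2:
  x = (7 - (3)·-0.9596 - (2)·-0.4590 - (-3)·0.3411) / (11) = 1.0746
  y = (-8 - (1)·1.0746 - (-2)·-0.4590 - (2)·0.3411) / (9) = -1.1861
  z = (-7 - (-3)·1.0746 - (1)·-1.1861 - (1)·0.3411) / (9) = -0.3257
  w = (4 - (3)·1.0746 - (4)·-1.1861 - (-4)·-0.3257) / (12) = 0.3515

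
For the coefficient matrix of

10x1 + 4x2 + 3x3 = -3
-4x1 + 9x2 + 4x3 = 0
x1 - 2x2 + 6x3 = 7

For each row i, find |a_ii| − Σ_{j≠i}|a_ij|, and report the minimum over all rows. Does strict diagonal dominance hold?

row 1: |10| − (4+3) = 3
row 2: |9| − (4+4) = 1
row 3: |6| − (1+2) = 3
minimum over rows = 1 → strictly diagonally dominant (convergence guaranteed)

1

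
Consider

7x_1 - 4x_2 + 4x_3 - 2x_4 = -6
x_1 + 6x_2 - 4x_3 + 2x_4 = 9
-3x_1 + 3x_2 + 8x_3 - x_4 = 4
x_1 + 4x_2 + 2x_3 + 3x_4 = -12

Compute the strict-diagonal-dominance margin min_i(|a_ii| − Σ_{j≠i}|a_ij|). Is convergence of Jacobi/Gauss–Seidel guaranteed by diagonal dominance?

row 1: |7| − (4+4+2) = -3
row 2: |6| − (1+4+2) = -1
row 3: |8| − (3+3+1) = 1
row 4: |3| − (1+4+2) = -4
minimum over rows = -4 → not strictly diagonally dominant

-4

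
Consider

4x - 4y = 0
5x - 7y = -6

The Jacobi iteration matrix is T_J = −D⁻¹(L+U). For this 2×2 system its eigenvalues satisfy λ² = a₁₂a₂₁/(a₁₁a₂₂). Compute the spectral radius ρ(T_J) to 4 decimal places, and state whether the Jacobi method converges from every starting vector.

a₁₂a₂₁/(a₁₁a₂₂) = (-4)·(5) / ((4)·(-7)) = 0.714286
ρ = √|0.714286| = √0.714286 = 0.8452
ρ < 1, so Jacobi converges

0.8452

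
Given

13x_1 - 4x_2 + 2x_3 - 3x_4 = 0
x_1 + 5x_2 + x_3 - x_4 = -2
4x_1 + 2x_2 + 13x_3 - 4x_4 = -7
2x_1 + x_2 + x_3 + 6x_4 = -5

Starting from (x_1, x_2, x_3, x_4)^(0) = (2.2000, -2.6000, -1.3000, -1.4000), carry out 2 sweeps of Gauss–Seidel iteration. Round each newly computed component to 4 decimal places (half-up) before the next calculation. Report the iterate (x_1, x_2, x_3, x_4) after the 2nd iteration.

(-0.0599, -0.3339, -0.5850, -0.6602)

Iteration 1:
  x_1 = (0 - (-4)·-2.6000 - (2)·-1.3000 - (-3)·-1.4000) / (13) = -0.9231
  x_2 = (-2 - (1)·-0.9231 - (1)·-1.3000 - (-1)·-1.4000) / (5) = -0.2354
  x_3 = (-7 - (4)·-0.9231 - (2)·-0.2354 - (-4)·-1.4000) / (13) = -0.6490
  x_4 = (-5 - (2)·-0.9231 - (1)·-0.2354 - (1)·-0.6490) / (6) = -0.3782
Iteration 2:
  x_1 = (0 - (-4)·-0.2354 - (2)·-0.6490 - (-3)·-0.3782) / (13) = -0.0599
  x_2 = (-2 - (1)·-0.0599 - (1)·-0.6490 - (-1)·-0.3782) / (5) = -0.3339
  x_3 = (-7 - (4)·-0.0599 - (2)·-0.3339 - (-4)·-0.3782) / (13) = -0.5850
  x_4 = (-5 - (2)·-0.0599 - (1)·-0.3339 - (1)·-0.5850) / (6) = -0.6602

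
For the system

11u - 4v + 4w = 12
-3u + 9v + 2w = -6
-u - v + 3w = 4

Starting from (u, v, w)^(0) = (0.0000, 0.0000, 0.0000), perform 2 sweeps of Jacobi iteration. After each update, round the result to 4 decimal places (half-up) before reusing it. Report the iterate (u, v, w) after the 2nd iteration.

Iteration 1:
  u = (12 - (-4)·0.0000 - (4)·0.0000) / (11) = 1.0909
  v = (-6 - (-3)·0.0000 - (2)·0.0000) / (9) = -0.6667
  w = (4 - (-1)·0.0000 - (-1)·0.0000) / (3) = 1.3333
Iteration 2:
  u = (12 - (-4)·-0.6667 - (4)·1.3333) / (11) = 0.3636
  v = (-6 - (-3)·1.0909 - (2)·1.3333) / (9) = -0.5993
  w = (4 - (-1)·1.0909 - (-1)·-0.6667) / (3) = 1.4747

(0.3636, -0.5993, 1.4747)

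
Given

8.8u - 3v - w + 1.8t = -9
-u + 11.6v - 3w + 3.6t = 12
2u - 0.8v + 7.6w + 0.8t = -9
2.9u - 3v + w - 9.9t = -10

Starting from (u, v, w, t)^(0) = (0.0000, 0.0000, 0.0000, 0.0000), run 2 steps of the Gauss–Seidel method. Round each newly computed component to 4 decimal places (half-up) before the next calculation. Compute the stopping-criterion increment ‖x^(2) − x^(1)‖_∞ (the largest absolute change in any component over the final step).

Iteration 1:
  u = (-9 - (-3)·0.0000 - (-1)·0.0000 - (1.8)·0.0000) / (8.8) = -1.0227
  v = (12 - (-1)·-1.0227 - (-3)·0.0000 - (3.6)·0.0000) / (11.6) = 0.9463
  w = (-9 - (2)·-1.0227 - (-0.8)·0.9463 - (0.8)·0.0000) / (7.6) = -0.8155
  t = (-10 - (2.9)·-1.0227 - (-3)·0.9463 - (1)·-0.8155) / (-9.9) = 0.3414
Iteration 2:
  u = (-9 - (-3)·0.9463 - (-1)·-0.8155 - (1.8)·0.3414) / (8.8) = -0.8626
  v = (12 - (-1)·-0.8626 - (-3)·-0.8155 - (3.6)·0.3414) / (11.6) = 0.6433
  w = (-9 - (2)·-0.8626 - (-0.8)·0.6433 - (0.8)·0.3414) / (7.6) = -0.9254
  t = (-10 - (2.9)·-0.8626 - (-3)·0.6433 - (1)·-0.9254) / (-9.9) = 0.4690
Change: (0.1601, -0.3030, -0.1099, 0.1276) → max |·| = 0.3030

0.3030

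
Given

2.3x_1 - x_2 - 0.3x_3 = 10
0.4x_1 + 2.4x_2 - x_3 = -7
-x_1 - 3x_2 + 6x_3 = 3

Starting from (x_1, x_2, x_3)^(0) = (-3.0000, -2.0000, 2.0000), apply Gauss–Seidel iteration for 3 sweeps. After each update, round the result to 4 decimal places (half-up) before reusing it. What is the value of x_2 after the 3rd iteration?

-3.6791

Iteration 1:
  x_1 = (10 - (-1)·-2.0000 - (-0.3)·2.0000) / (2.3) = 3.7391
  x_2 = (-7 - (0.4)·3.7391 - (-1)·2.0000) / (2.4) = -2.7065
  x_3 = (3 - (-1)·3.7391 - (-3)·-2.7065) / (6) = -0.2301
Iteration 2:
  x_1 = (10 - (-1)·-2.7065 - (-0.3)·-0.2301) / (2.3) = 3.1411
  x_2 = (-7 - (0.4)·3.1411 - (-1)·-0.2301) / (2.4) = -3.5361
  x_3 = (3 - (-1)·3.1411 - (-3)·-3.5361) / (6) = -0.7445
Iteration 3:
  x_1 = (10 - (-1)·-3.5361 - (-0.3)·-0.7445) / (2.3) = 2.7133
  x_2 = (-7 - (0.4)·2.7133 - (-1)·-0.7445) / (2.4) = -3.6791
  x_3 = (3 - (-1)·2.7133 - (-3)·-3.6791) / (6) = -0.8873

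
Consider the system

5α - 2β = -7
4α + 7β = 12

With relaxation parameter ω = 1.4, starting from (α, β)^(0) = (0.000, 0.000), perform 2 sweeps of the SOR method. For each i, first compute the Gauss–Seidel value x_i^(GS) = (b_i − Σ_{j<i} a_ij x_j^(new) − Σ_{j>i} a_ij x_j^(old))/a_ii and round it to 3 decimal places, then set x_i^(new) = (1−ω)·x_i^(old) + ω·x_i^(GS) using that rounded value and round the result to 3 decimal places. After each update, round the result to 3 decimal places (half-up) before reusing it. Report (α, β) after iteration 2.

Iteration 1:
  α: GS value = (-7 - (-2)·0.000) / (5) = -1.400;  α ← (1−ω)·0.000 + ω·-1.400 = -1.960
  β: GS value = (12 - (4)·-1.960) / (7) = 2.834;  β ← (1−ω)·0.000 + ω·2.834 = 3.968
Iteration 2:
  α: GS value = (-7 - (-2)·3.968) / (5) = 0.187;  α ← (1−ω)·-1.960 + ω·0.187 = 1.046
  β: GS value = (12 - (4)·1.046) / (7) = 1.117;  β ← (1−ω)·3.968 + ω·1.117 = -0.023

(1.046, -0.023)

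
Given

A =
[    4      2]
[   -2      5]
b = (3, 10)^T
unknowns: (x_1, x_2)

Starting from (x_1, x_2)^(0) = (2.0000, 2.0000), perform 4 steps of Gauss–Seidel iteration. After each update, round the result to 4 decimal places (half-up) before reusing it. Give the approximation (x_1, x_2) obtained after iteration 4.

(-0.2080, 1.9168)

Iteration 1:
  x_1 = (3 - (2)·2.0000) / (4) = -0.2500
  x_2 = (10 - (-2)·-0.2500) / (5) = 1.9000
Iteration 2:
  x_1 = (3 - (2)·1.9000) / (4) = -0.2000
  x_2 = (10 - (-2)·-0.2000) / (5) = 1.9200
Iteration 3:
  x_1 = (3 - (2)·1.9200) / (4) = -0.2100
  x_2 = (10 - (-2)·-0.2100) / (5) = 1.9160
Iteration 4:
  x_1 = (3 - (2)·1.9160) / (4) = -0.2080
  x_2 = (10 - (-2)·-0.2080) / (5) = 1.9168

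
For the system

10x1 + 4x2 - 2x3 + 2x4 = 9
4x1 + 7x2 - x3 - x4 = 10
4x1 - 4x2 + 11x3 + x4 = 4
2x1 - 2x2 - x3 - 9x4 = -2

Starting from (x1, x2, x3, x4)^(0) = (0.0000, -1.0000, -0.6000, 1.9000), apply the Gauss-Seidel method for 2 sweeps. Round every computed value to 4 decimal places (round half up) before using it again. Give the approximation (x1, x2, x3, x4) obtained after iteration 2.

Iteration 1:
  x1 = (9 - (4)·-1.0000 - (-2)·-0.6000 - (2)·1.9000) / (10) = 0.8000
  x2 = (10 - (4)·0.8000 - (-1)·-0.6000 - (-1)·1.9000) / (7) = 1.1571
  x3 = (4 - (4)·0.8000 - (-4)·1.1571 - (1)·1.9000) / (11) = 0.3208
  x4 = (-2 - (2)·0.8000 - (-2)·1.1571 - (-1)·0.3208) / (-9) = 0.1072
Iteration 2:
  x1 = (9 - (4)·1.1571 - (-2)·0.3208 - (2)·0.1072) / (10) = 0.4799
  x2 = (10 - (4)·0.4799 - (-1)·0.3208 - (-1)·0.1072) / (7) = 1.2155
  x3 = (4 - (4)·0.4799 - (-4)·1.2155 - (1)·0.1072) / (11) = 0.6214
  x4 = (-2 - (2)·0.4799 - (-2)·1.2155 - (-1)·0.6214) / (-9) = -0.0103

(0.4799, 1.2155, 0.6214, -0.0103)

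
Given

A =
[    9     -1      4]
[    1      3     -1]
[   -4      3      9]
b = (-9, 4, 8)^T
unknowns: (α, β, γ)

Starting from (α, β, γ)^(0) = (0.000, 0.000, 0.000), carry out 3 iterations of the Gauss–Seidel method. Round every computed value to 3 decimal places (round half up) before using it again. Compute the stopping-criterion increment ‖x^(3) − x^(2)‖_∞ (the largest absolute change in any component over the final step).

0.077

Iteration 1:
  α = (-9 - (-1)·0.000 - (4)·0.000) / (9) = -1.000
  β = (4 - (1)·-1.000 - (-1)·0.000) / (3) = 1.667
  γ = (8 - (-4)·-1.000 - (3)·1.667) / (9) = -0.111
Iteration 2:
  α = (-9 - (-1)·1.667 - (4)·-0.111) / (9) = -0.765
  β = (4 - (1)·-0.765 - (-1)·-0.111) / (3) = 1.551
  γ = (8 - (-4)·-0.765 - (3)·1.551) / (9) = 0.032
Iteration 3:
  α = (-9 - (-1)·1.551 - (4)·0.032) / (9) = -0.842
  β = (4 - (1)·-0.842 - (-1)·0.032) / (3) = 1.625
  γ = (8 - (-4)·-0.842 - (3)·1.625) / (9) = -0.027
Change: (-0.077, 0.074, -0.059) → max |·| = 0.077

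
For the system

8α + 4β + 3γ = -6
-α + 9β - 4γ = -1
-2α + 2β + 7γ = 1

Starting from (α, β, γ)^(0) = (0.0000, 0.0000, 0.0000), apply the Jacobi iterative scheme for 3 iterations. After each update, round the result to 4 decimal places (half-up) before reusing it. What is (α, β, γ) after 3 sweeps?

(-0.6697, -0.2119, -0.0335)

Iteration 1:
  α = (-6 - (4)·0.0000 - (3)·0.0000) / (8) = -0.7500
  β = (-1 - (-1)·0.0000 - (-4)·0.0000) / (9) = -0.1111
  γ = (1 - (-2)·0.0000 - (2)·0.0000) / (7) = 0.1429
Iteration 2:
  α = (-6 - (4)·-0.1111 - (3)·0.1429) / (8) = -0.7480
  β = (-1 - (-1)·-0.7500 - (-4)·0.1429) / (9) = -0.1309
  γ = (1 - (-2)·-0.7500 - (2)·-0.1111) / (7) = -0.0397
Iteration 3:
  α = (-6 - (4)·-0.1309 - (3)·-0.0397) / (8) = -0.6697
  β = (-1 - (-1)·-0.7480 - (-4)·-0.0397) / (9) = -0.2119
  γ = (1 - (-2)·-0.7480 - (2)·-0.1309) / (7) = -0.0335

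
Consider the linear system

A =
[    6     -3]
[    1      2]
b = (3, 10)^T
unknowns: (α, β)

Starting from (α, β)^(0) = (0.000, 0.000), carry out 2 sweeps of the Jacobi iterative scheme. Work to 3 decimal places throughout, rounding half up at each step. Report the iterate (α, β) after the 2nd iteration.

Iteration 1:
  α = (3 - (-3)·0.000) / (6) = 0.500
  β = (10 - (1)·0.000) / (2) = 5.000
Iteration 2:
  α = (3 - (-3)·5.000) / (6) = 3.000
  β = (10 - (1)·0.500) / (2) = 4.750

(3.000, 4.750)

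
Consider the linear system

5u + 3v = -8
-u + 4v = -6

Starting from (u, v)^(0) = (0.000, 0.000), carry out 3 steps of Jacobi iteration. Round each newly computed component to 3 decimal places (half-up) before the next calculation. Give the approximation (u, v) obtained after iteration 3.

(-0.460, -1.675)

Iteration 1:
  u = (-8 - (3)·0.000) / (5) = -1.600
  v = (-6 - (-1)·0.000) / (4) = -1.500
Iteration 2:
  u = (-8 - (3)·-1.500) / (5) = -0.700
  v = (-6 - (-1)·-1.600) / (4) = -1.900
Iteration 3:
  u = (-8 - (3)·-1.900) / (5) = -0.460
  v = (-6 - (-1)·-0.700) / (4) = -1.675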